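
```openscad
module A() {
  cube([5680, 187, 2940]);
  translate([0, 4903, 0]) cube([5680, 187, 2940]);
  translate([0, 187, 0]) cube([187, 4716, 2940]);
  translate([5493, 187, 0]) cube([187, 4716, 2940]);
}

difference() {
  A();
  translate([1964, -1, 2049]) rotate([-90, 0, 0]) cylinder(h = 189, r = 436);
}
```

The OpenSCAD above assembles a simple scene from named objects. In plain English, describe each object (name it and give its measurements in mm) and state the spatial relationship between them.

A is the wall frame of a small rectangular building: four walls, each 2940 mm tall and 187 mm thick, enclosing a footprint 5680 mm (x) by 5090 mm (y) outside-to-outside, with no floor or roof. The front and back walls (the −y and +y sides) span the full width; the two side walls fit between them.

The house frame has a circular hole of radius 436 mm through its front wall, centred at (x = 1964, z = 2049).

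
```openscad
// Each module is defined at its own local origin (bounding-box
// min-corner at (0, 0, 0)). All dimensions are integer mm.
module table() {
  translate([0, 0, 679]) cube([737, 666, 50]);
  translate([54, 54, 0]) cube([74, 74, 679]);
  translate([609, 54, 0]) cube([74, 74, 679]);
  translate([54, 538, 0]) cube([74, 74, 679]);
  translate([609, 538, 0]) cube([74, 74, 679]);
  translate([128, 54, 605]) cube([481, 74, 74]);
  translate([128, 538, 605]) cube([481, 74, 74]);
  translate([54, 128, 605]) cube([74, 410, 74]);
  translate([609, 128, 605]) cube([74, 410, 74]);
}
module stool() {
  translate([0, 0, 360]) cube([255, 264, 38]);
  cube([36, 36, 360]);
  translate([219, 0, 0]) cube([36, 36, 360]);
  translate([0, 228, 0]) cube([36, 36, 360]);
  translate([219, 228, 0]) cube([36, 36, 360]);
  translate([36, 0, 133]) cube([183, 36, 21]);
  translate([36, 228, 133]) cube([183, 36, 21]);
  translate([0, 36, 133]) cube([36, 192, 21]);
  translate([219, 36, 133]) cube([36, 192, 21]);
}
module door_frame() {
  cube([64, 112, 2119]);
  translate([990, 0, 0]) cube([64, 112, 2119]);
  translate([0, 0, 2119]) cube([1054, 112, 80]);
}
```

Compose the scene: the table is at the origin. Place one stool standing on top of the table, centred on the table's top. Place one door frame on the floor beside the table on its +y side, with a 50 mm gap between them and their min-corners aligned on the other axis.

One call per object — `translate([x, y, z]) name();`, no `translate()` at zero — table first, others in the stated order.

table();
translate([241, 201, 729]) stool();
translate([0, 716, 0]) door_frame();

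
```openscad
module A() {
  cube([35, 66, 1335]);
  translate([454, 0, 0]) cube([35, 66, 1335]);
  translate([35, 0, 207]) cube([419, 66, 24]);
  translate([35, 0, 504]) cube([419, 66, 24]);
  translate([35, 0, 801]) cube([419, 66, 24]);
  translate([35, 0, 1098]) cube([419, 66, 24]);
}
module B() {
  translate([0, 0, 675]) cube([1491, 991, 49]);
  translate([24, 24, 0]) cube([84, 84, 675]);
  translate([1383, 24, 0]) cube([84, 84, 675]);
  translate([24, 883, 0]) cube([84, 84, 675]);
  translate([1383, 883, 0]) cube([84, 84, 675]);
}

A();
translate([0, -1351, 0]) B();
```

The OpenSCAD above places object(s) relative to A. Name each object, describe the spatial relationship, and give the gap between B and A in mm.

A is a ladder. B is a table. The table is on the floor beside the ladder on its −y side. The gap between the table and the ladder is 360 mm.

The table's nearest face is 360 mm from the ladder's −y face.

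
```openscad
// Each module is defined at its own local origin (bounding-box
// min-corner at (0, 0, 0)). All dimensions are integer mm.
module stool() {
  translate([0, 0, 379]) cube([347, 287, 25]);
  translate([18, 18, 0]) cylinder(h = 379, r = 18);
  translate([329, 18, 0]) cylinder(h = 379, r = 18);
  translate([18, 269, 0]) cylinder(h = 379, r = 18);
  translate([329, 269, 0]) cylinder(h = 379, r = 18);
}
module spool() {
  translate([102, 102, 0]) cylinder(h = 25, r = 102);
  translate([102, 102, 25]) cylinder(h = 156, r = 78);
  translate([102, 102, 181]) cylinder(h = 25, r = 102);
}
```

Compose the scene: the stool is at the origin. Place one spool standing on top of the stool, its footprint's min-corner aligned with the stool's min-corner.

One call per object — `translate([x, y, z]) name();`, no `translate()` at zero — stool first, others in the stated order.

stool();
translate([0, 0, 404]) spool();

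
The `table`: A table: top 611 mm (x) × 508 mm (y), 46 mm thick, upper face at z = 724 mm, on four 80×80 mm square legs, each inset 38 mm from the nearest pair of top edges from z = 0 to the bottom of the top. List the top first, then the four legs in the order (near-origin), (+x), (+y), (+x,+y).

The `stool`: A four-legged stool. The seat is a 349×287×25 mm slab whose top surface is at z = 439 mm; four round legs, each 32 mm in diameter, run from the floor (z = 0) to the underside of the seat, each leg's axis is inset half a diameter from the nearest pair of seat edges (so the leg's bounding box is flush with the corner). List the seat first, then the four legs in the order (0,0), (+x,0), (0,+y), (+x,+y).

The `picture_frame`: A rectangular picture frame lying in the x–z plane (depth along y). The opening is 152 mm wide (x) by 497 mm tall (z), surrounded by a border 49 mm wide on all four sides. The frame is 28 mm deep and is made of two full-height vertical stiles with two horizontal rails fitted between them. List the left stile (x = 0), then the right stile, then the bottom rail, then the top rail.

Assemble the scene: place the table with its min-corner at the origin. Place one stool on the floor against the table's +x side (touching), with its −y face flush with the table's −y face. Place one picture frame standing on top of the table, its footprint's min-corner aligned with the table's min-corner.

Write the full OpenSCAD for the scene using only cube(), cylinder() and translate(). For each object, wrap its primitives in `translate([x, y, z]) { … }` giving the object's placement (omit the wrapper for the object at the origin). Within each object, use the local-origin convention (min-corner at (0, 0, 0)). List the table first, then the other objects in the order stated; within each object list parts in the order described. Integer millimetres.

translate([0, 0, 678]) cube([611, 508, 46]);
translate([38, 38, 0]) cube([80, 80, 678]);
translate([493, 38, 0]) cube([80, 80, 678]);
translate([38, 390, 0]) cube([80, 80, 678]);
translate([493, 390, 0]) cube([80, 80, 678]);
translate([611, 0, 0]) {
  translate([0, 0, 414]) cube([349, 287, 25]);
  translate([16, 16, 0]) cylinder(h = 414, r = 16);
  translate([333, 16, 0]) cylinder(h = 414, r = 16);
  translate([16, 271, 0]) cylinder(h = 414, r = 16);
  translate([333, 271, 0]) cylinder(h = 414, r = 16);
}
translate([0, 0, 724]) {
  cube([49, 28, 595]);
  translate([201, 0, 0]) cube([49, 28, 595]);
  translate([49, 0, 0]) cube([152, 28, 49]);
  translate([49, 0, 546]) cube([152, 28, 49]);
}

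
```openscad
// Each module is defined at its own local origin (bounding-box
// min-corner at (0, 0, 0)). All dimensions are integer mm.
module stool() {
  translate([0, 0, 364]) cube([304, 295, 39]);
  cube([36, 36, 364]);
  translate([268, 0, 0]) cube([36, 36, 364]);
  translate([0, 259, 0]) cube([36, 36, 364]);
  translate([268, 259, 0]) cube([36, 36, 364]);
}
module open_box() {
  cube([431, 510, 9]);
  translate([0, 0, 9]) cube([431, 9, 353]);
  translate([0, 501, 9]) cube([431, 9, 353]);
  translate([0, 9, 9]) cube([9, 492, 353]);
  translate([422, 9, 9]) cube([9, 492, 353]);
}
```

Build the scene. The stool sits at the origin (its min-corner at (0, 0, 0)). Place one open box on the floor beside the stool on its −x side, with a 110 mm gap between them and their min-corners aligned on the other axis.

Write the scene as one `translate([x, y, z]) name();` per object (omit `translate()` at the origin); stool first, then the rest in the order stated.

stool();
translate([-541, 0, 0]) open_box();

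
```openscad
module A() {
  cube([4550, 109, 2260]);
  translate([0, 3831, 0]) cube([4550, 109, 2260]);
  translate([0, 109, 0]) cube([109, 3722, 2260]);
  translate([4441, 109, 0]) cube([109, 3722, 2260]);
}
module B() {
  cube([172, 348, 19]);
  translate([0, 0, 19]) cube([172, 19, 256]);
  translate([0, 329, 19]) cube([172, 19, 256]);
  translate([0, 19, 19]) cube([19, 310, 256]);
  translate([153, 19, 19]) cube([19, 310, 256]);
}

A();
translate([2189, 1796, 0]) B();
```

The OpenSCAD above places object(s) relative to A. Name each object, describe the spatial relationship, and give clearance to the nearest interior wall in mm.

Clearances: x = 2080, y = 1687; minimum 1687 mm.

A is a house frame. B is an open box. The open box sits inside the house frame, centred. The clearance to the nearest interior wall is 1687 mm.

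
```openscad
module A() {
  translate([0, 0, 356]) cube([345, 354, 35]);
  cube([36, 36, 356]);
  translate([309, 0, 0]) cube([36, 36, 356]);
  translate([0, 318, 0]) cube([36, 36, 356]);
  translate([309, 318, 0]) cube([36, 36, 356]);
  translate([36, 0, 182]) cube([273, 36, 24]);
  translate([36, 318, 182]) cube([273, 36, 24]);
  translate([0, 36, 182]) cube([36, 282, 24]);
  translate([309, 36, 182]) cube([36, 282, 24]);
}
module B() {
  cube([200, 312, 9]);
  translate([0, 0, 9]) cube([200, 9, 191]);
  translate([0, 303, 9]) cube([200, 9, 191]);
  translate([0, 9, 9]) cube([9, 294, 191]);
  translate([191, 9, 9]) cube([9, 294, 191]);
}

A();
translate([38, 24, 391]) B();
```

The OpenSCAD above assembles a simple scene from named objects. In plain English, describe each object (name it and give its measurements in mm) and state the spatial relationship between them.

A is a four-legged stool. The seat is a 345×354×35 mm slab whose top surface is at z = 391 mm; four square legs, each 36×36 mm in cross-section, run from the floor (z = 0) to the underside of the seat, each flush with a corner of the seat. Four stretchers, 36 mm wide and 24 mm tall, connect adjacent legs with their undersides at z = 182 mm, each running between the inner faces of the legs it joins and aligned with the legs' outer faces on the other axis.

B is an open storage box with external size 200×312×200 mm and wall thickness 9 mm (the base is also 9 mm thick). The base covers the whole footprint; the four walls stand on the base, with the y-facing walls full-width and the x-facing walls fitting between their inner faces.

The open box is on top of the stool.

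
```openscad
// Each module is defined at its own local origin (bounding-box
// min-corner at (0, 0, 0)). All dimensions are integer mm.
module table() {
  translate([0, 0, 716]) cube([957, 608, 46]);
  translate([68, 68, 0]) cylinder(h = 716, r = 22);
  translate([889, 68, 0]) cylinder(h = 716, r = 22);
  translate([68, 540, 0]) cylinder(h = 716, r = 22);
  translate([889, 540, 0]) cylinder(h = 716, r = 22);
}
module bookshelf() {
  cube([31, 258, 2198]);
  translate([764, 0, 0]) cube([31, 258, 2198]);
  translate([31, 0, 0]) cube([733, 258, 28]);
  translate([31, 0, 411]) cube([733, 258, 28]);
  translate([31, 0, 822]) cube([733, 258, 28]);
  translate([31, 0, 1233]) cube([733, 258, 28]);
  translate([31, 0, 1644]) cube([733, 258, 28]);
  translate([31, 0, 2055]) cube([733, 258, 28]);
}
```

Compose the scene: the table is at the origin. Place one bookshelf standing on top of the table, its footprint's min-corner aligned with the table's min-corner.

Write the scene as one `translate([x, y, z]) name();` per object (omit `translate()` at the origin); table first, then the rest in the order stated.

table();
translate([0, 0, 762]) bookshelf();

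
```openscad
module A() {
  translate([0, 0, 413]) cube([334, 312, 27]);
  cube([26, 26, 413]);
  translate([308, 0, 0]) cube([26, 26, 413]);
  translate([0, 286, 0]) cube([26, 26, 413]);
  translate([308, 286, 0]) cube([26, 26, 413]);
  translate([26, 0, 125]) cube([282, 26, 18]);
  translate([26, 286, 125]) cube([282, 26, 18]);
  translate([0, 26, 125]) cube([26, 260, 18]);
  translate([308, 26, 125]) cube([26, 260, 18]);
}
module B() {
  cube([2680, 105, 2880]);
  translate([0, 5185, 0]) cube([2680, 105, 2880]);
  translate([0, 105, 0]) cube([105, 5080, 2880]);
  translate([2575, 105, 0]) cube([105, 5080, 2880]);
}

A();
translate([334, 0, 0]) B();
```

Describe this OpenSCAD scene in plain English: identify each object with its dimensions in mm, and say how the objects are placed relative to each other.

A is a four-legged stool. The seat is 334×312 mm, 27 mm thick, top at z = 440 mm. It stands on four square legs, each 26×26 mm in cross-section, from z = 0 to the seat underside, each flush with a corner of the seat. Four stretchers, 26 mm wide and 18 mm tall, connect adjacent legs with their undersides at z = 125 mm, each running between the inner faces of the legs it joins and aligned with the legs' outer faces on the other axis.

B is a box-shaped house frame (walls only): outside footprint 2680×5290 mm, wall height 2880 mm, wall thickness 105 mm. The two y-facing walls run the full x-width; the two x-facing walls fit between the inner faces of the y-facing walls.

The house frame is against the stool's +x side, with their −y faces flush.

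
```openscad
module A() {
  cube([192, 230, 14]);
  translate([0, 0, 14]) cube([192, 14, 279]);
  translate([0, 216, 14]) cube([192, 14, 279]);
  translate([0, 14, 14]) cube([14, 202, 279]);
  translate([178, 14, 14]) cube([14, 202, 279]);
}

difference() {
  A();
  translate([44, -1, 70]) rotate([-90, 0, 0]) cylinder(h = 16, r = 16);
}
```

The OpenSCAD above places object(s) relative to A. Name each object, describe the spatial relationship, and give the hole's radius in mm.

The subtracted cylinder has r = 16 mm.

A is an open box. The open box has a circular hole through its front wall. The hole's radius is 16 mm.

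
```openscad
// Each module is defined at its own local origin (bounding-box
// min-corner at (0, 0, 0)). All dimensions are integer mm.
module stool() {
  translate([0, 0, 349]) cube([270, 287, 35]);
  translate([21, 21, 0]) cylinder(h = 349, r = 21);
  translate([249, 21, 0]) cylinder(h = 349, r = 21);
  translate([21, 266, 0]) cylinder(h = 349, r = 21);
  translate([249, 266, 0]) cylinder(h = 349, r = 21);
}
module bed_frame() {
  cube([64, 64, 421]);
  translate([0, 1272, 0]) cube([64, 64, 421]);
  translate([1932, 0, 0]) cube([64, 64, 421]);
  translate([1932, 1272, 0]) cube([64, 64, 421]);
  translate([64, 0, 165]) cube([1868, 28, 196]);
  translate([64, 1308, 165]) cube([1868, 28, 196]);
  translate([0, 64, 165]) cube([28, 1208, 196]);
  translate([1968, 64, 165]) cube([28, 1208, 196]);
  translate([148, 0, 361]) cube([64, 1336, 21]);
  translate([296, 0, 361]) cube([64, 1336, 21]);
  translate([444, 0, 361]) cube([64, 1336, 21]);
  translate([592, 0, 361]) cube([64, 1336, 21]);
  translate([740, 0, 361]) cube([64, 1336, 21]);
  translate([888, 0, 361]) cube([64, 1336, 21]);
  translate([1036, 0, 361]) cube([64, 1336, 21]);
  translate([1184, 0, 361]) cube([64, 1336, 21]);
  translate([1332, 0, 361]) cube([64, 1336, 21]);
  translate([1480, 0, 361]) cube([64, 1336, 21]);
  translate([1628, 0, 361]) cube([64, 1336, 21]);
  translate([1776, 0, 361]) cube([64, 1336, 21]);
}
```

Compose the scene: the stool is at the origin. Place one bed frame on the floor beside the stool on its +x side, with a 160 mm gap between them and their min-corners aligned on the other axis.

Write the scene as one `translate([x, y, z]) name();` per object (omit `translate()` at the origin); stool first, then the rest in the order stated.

stool();
translate([430, 0, 0]) bed_frame();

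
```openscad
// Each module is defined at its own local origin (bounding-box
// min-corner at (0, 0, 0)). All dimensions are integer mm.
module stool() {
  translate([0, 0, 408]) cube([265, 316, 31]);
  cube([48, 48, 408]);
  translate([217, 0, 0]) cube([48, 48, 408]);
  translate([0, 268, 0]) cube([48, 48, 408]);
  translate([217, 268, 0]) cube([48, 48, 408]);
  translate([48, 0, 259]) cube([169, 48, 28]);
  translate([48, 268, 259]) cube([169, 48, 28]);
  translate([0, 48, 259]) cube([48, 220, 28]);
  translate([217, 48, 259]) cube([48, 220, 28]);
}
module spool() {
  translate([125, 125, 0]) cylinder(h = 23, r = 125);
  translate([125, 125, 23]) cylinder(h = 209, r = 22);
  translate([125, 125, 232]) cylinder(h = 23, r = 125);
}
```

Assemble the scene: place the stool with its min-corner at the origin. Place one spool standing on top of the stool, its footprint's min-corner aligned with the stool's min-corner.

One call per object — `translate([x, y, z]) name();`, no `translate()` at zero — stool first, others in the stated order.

stool();
translate([0, 0, 439]) spool();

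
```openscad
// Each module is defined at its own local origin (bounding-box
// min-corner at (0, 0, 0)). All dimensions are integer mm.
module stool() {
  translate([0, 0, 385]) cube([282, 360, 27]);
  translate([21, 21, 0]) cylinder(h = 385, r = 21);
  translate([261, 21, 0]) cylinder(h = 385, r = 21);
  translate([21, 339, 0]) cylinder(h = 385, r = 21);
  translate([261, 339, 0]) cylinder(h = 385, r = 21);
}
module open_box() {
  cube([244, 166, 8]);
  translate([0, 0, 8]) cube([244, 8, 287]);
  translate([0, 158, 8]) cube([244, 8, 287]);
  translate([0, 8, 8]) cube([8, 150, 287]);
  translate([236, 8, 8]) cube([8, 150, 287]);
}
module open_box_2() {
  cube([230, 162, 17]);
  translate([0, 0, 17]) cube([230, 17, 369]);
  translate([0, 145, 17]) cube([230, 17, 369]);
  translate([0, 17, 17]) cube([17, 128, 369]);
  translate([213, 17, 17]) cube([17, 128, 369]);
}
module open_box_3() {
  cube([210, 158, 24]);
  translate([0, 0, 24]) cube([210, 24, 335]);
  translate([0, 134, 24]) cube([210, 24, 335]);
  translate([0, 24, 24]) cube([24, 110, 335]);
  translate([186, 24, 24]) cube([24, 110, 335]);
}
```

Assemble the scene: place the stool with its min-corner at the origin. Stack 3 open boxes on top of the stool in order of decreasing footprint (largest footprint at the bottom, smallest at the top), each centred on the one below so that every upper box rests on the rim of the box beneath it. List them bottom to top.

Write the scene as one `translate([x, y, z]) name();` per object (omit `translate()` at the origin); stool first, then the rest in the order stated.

stool();
translate([19, 97, 412]) open_box();
translate([26, 99, 707]) open_box_2();
translate([36, 101, 1093]) open_box_3();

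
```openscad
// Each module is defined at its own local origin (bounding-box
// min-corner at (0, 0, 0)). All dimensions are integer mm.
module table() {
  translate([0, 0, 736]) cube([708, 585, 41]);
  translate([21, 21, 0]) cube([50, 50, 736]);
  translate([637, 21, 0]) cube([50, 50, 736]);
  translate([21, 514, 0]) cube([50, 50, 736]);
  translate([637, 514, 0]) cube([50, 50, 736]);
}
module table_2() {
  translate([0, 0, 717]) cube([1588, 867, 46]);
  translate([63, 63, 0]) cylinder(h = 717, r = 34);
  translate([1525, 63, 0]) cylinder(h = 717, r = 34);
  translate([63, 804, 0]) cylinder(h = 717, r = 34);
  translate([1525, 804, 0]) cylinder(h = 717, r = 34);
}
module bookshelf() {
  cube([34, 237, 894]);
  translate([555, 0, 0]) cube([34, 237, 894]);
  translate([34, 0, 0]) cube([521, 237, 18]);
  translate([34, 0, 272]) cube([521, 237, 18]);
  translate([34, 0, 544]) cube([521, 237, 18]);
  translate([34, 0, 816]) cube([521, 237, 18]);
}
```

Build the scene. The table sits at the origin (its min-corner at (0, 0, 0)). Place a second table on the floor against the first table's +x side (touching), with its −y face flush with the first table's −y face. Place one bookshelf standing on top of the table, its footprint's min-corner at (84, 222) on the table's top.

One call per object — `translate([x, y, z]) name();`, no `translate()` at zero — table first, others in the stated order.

table();
translate([708, 0, 0]) table_2();
translate([84, 222, 777]) bookshelf();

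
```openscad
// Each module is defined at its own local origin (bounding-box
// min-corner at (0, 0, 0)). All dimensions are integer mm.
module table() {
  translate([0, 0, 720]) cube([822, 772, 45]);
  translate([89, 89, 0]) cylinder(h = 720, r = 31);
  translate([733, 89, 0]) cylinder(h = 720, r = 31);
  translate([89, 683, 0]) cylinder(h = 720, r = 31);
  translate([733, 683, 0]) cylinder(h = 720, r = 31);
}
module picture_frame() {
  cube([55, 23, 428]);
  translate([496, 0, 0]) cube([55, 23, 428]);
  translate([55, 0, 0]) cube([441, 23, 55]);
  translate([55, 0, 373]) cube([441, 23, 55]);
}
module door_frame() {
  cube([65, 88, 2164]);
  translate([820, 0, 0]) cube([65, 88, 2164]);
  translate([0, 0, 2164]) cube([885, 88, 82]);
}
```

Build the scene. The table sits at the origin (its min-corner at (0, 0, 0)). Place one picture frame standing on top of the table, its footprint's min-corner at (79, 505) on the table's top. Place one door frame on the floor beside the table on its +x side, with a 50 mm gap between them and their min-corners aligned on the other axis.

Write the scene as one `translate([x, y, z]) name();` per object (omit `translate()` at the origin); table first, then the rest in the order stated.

table();
translate([79, 505, 765]) picture_frame();
translate([872, 0, 0]) door_frame();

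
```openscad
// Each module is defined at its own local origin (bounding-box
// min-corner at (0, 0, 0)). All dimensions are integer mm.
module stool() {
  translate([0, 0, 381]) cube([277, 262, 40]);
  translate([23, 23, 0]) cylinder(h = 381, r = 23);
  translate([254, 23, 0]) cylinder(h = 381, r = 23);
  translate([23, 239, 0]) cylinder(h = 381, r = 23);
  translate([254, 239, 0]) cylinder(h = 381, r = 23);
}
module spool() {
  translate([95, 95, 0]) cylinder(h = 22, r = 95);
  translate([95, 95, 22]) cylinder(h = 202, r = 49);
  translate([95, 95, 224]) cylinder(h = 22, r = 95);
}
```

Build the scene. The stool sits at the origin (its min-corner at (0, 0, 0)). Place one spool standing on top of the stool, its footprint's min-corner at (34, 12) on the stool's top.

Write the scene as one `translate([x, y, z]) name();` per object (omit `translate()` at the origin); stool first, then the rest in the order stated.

stool();
translate([34, 12, 421]) spool();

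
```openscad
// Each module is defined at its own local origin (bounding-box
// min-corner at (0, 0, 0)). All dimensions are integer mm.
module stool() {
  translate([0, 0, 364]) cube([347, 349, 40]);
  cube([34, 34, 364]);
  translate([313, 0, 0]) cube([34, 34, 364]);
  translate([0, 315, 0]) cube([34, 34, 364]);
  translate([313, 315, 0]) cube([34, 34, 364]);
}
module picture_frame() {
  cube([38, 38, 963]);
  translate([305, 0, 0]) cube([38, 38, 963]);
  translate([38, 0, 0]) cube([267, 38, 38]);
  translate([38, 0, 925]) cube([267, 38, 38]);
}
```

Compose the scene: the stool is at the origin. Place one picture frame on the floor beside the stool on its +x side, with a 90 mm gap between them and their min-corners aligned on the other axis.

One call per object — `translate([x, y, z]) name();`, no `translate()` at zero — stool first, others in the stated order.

stool();
translate([437, 0, 0]) picture_frame();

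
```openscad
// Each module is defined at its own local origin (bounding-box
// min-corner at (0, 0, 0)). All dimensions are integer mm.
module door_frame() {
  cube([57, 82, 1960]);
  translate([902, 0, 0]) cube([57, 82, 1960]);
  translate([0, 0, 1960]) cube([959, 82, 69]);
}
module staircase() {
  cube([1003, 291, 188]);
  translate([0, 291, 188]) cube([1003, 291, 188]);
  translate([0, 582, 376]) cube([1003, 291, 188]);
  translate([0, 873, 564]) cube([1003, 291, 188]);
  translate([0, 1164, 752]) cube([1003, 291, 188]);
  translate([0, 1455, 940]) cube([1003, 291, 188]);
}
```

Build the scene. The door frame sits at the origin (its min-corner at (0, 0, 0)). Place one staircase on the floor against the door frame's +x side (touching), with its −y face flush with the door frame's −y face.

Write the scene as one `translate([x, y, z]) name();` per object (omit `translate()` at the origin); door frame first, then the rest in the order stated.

door_frame();
translate([959, 0, 0]) staircase();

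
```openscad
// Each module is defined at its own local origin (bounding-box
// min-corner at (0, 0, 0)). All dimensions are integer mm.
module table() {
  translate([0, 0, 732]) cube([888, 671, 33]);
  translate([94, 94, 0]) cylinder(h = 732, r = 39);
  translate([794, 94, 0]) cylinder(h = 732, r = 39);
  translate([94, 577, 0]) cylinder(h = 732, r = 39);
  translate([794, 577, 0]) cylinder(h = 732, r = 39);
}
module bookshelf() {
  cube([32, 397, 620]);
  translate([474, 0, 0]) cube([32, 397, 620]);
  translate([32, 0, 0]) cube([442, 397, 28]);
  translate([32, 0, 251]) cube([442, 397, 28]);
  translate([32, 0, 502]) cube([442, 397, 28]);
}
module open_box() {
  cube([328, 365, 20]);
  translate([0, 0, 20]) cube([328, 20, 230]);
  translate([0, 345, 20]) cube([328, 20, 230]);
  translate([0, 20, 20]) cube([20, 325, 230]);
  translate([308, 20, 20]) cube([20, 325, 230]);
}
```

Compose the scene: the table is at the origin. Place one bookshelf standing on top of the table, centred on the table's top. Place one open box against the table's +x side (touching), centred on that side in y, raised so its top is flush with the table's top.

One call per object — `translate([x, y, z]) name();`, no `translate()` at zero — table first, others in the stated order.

table();
translate([191, 137, 765]) bookshelf();
translate([888, 153, 515]) open_box();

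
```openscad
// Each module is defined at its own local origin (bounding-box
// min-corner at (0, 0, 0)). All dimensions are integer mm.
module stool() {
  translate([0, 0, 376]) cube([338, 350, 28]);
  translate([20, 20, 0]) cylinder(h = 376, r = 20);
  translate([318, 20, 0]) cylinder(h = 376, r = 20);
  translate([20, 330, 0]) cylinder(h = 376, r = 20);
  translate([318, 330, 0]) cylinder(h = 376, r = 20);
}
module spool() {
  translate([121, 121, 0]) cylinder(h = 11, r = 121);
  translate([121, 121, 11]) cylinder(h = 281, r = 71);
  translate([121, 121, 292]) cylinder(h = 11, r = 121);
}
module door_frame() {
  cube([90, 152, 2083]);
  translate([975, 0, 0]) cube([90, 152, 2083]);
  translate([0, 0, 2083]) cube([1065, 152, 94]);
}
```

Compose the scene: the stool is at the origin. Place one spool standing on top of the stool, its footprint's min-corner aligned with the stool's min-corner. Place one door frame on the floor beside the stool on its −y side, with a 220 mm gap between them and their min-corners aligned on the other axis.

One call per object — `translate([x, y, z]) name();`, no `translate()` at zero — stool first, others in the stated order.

stool();
translate([0, 0, 404]) spool();
translate([0, -372, 0]) door_frame();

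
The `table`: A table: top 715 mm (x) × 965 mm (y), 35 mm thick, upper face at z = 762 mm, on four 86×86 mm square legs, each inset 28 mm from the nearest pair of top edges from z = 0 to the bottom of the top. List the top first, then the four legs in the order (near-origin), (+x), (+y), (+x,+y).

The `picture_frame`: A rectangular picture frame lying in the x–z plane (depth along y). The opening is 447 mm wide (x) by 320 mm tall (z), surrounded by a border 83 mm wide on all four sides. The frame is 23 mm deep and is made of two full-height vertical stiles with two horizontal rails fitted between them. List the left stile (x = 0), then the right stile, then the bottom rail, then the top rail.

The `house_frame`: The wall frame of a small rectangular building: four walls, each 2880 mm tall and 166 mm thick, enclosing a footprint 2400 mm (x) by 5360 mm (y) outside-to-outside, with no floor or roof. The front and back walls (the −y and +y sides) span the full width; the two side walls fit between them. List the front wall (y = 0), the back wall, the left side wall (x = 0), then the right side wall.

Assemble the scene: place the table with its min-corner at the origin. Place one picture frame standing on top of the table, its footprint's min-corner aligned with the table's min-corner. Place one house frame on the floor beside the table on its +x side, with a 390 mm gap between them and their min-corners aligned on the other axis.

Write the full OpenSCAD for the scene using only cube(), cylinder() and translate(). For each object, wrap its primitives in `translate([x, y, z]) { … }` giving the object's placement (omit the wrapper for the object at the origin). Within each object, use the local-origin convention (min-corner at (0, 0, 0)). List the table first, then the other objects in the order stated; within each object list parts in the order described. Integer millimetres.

translate([0, 0, 727]) cube([715, 965, 35]);
translate([28, 28, 0]) cube([86, 86, 727]);
translate([601, 28, 0]) cube([86, 86, 727]);
translate([28, 851, 0]) cube([86, 86, 727]);
translate([601, 851, 0]) cube([86, 86, 727]);
translate([0, 0, 762]) {
  cube([83, 23, 486]);
  translate([530, 0, 0]) cube([83, 23, 486]);
  translate([83, 0, 0]) cube([447, 23, 83]);
  translate([83, 0, 403]) cube([447, 23, 83]);
}
translate([1105, 0, 0]) {
  cube([2400, 166, 2880]);
  translate([0, 5194, 0]) cube([2400, 166, 2880]);
  translate([0, 166, 0]) cube([166, 5028, 2880]);
  translate([2234, 166, 0]) cube([166, 5028, 2880]);
}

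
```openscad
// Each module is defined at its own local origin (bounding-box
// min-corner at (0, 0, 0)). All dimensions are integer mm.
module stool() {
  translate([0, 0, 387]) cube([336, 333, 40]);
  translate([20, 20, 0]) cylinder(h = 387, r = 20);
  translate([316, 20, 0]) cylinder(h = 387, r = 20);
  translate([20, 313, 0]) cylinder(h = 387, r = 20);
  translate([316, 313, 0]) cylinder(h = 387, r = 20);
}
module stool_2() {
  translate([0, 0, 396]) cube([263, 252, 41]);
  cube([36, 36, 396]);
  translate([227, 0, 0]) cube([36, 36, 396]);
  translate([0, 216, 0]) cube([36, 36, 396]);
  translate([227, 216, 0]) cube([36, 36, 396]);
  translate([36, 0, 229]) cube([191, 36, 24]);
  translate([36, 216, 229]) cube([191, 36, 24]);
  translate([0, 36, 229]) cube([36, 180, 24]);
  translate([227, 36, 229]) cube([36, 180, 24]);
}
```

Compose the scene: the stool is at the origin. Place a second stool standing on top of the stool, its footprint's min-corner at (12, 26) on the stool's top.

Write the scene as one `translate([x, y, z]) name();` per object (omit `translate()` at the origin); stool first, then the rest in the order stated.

stool();
translate([12, 26, 427]) stool_2();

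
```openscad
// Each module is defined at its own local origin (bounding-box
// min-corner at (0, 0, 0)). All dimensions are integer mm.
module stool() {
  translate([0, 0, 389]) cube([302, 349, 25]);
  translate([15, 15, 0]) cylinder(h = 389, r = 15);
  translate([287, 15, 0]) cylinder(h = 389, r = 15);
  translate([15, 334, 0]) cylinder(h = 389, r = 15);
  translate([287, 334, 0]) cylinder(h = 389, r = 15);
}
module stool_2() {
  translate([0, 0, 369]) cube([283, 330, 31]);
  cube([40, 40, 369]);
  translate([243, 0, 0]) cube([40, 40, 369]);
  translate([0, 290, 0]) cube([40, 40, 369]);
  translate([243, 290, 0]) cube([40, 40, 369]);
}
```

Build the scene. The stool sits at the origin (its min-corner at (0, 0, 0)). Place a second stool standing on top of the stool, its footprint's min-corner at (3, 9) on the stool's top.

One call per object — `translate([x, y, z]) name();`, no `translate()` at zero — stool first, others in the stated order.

stool();
translate([3, 9, 414]) stool_2();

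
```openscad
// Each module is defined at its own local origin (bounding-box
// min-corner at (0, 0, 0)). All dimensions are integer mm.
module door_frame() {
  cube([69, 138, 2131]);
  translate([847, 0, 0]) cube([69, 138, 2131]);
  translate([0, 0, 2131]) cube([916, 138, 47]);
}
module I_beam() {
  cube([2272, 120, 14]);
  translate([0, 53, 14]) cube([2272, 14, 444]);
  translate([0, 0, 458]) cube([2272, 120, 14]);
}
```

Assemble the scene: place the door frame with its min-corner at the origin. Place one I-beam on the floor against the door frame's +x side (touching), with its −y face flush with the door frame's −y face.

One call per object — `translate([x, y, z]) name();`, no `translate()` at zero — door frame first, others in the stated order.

door_frame();
translate([916, 0, 0]) I_beam();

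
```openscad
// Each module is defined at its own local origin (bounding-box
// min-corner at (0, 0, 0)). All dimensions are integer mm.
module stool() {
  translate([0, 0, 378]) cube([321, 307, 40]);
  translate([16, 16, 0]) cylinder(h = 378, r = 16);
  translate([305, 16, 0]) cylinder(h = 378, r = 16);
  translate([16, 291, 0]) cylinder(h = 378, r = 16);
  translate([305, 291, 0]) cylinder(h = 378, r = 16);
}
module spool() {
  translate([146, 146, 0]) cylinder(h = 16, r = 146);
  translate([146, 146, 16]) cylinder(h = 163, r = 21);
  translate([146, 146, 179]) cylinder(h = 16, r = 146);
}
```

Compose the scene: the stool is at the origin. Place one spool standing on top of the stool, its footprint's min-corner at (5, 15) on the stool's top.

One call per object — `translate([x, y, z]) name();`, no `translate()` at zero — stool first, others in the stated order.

stool();
translate([5, 15, 418]) spool();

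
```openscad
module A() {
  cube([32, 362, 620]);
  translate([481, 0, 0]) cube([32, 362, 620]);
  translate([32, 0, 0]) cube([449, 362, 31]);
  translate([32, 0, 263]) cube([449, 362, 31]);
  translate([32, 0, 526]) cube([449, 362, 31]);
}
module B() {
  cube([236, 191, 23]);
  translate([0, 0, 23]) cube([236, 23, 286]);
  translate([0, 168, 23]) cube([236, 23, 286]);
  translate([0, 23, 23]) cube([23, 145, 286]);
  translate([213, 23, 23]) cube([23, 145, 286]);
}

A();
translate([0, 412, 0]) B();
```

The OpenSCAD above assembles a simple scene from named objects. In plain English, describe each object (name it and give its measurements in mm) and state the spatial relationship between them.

A is a bookshelf 513 mm wide overall, 362 mm deep and 620 mm tall. The two sides are 32 mm thick vertical panels. 3 horizontal shelves of 31 mm thickness span between the inner faces of the sides; the lowest shelf sits on the floor and shelves are stacked with a clear vertical gap of 232 mm between each pair.

B is an open-topped rectangular box: outside dimensions 236×191×309 mm, with a uniform wall and base thickness of 23 mm. The base is a full 236×191 slab on the floor; four walls sit on top of the base. The front and back walls (the −y and +y sides) span the full width; the two side walls fit between them.

The open box is on the floor beside the bookshelf on its +y side.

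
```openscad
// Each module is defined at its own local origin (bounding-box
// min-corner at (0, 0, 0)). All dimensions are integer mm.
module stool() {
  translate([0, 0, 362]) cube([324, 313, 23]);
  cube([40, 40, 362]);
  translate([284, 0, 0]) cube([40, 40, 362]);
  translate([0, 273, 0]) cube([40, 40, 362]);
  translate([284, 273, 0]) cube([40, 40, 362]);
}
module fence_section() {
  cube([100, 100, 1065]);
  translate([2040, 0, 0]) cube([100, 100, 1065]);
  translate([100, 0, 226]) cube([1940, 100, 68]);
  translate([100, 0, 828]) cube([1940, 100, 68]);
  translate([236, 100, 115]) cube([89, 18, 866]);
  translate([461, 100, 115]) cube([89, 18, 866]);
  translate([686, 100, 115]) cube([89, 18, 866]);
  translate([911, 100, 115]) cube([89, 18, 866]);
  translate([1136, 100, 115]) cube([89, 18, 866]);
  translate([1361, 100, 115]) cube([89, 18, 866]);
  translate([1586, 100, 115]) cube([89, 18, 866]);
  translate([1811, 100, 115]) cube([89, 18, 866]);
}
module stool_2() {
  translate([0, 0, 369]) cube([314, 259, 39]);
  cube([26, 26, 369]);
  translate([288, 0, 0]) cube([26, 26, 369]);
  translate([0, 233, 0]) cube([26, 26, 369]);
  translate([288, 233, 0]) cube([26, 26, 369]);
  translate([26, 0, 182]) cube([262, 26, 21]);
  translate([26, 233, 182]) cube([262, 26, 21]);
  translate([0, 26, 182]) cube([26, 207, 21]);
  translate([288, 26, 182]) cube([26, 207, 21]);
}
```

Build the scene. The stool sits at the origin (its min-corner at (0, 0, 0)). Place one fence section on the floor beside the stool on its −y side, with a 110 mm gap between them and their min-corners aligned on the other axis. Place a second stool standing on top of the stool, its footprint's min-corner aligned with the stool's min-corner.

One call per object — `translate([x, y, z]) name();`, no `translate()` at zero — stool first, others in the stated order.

stool();
translate([0, -228, 0]) fence_section();
translate([0, 0, 385]) stool_2();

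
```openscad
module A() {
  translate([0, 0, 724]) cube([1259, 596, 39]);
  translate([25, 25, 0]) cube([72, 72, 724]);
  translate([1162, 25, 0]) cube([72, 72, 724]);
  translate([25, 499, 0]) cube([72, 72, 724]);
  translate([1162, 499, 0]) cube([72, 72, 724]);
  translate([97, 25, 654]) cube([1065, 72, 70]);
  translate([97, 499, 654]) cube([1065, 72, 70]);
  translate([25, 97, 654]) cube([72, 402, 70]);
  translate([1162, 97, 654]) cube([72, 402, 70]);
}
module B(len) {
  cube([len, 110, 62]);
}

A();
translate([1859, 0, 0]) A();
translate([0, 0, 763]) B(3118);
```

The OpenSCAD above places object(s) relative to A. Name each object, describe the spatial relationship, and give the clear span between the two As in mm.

A is a table. B is a beam. A beam spans the tops of two tables. The clear span between the two tables is 600 mm.

Second table starts at x = 1859; first ends at x = 1259; clear span = 1859 − 1259 = 600 mm.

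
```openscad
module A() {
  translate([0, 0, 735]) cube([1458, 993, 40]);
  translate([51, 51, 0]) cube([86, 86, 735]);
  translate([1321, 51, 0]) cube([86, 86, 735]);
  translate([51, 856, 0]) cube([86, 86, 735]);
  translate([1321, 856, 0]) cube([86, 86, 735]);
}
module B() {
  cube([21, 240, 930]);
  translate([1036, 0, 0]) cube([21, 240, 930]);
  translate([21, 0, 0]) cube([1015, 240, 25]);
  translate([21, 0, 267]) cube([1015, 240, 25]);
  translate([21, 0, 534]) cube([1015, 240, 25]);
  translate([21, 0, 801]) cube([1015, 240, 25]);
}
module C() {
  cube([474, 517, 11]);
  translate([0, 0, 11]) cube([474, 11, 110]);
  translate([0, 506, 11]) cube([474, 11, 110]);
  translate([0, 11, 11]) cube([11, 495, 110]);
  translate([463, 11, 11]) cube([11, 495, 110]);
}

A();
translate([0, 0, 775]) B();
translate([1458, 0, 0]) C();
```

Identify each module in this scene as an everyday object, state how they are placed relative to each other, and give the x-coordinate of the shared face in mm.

A is a table. B is a bookshelf. C is an open box. The bookshelf is on top of the table. The open box is against the table's +x side, with their −y faces flush. The x-coordinate of the shared face is 1458 mm.

The table's +x face and the open box's −x face are both at x = 1458 mm.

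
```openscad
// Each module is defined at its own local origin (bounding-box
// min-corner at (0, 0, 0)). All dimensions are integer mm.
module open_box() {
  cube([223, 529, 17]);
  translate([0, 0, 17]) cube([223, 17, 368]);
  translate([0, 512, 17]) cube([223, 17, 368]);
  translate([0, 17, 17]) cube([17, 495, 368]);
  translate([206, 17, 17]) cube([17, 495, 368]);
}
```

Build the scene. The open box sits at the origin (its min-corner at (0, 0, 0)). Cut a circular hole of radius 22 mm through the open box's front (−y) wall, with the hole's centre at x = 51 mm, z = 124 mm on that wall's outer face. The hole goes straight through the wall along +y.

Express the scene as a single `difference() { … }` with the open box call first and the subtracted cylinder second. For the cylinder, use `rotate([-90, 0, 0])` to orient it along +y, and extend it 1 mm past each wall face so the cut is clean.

difference() {
  open_box();
  translate([51, -1, 124]) rotate([-90, 0, 0]) cylinder(h = 19, r = 22);
}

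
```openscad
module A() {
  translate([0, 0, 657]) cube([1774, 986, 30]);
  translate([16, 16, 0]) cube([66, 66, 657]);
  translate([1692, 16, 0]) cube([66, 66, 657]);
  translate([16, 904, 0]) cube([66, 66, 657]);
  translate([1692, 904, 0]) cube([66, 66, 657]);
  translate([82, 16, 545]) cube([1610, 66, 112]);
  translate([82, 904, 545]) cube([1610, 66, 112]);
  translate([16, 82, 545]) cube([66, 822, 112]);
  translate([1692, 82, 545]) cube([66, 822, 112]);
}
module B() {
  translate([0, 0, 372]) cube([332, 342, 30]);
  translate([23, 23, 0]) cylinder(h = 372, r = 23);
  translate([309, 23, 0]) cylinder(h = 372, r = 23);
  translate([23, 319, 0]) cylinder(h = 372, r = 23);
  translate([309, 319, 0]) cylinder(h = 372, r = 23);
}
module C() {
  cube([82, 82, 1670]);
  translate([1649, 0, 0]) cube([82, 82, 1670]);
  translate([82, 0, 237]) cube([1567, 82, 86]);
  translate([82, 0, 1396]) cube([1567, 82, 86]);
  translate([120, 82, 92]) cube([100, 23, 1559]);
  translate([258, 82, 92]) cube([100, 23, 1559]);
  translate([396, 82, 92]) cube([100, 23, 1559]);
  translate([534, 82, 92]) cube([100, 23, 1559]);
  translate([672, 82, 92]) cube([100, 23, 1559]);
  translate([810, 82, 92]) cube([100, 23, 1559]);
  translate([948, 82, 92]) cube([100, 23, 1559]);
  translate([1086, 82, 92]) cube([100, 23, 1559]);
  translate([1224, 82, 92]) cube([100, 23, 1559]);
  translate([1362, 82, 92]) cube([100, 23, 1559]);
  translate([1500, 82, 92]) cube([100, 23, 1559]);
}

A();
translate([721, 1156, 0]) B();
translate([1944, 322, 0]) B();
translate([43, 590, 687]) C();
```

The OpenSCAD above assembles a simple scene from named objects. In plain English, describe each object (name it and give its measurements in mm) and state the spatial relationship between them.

A is a table: top 1774 mm (x) × 986 mm (y), 30 mm thick, upper face at z = 687 mm, on four 66×66 mm square legs, each inset 16 mm from the nearest pair of top edges, running from z = 0 to the bottom of the top. Four apron rails, 66 mm thick and 112 mm tall, run between adjacent legs with their top edges flush with the underside of the top and their outer faces flush with the legs' outer faces.

B is a four-legged stool. The seat is a 332×342×30 mm slab whose top surface is at z = 402 mm; four round legs, each 46 mm in diameter, run from the floor (z = 0) to the underside of the seat, each leg's axis is inset half a diameter from the nearest pair of seat edges (so the leg's bounding box is flush with the corner).

C is a fence section. Two 82×82 mm posts, 1670 mm tall, stand on the floor with a clear span of 1567 mm between their inner faces. Two horizontal rails of 82×86 mm section span the gap between the posts with their undersides at z = 237 mm and z = 1396 mm, flush with the posts' −y face. 11 pickets, each 100 mm wide, 23 mm thick and 1559 mm tall, are fixed to the +y face of the rails with their bottoms at z = 92 mm, evenly spaced across the span with equal gaps (rounded down to the nearest mm) at the −x end and between each pair — any rounding remainder accumulates at the +x end.

Two stools sit around the table at the +y, +x sides. The fence section is on top of the table.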